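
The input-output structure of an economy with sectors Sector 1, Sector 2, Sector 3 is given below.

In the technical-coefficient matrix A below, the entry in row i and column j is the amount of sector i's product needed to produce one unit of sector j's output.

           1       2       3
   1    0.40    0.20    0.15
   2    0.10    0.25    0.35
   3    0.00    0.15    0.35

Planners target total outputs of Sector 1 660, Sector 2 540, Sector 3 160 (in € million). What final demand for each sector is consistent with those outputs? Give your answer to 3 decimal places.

d_1 = 264.000, d_2 = 283.000, d_3 = 23.000

I − A =
  [   0.60    -0.20    -0.15]
  [  -0.10     0.75    -0.35]
  [   0.00    -0.15     0.65]
d = (I − A) x:
  d_1 = (+0.60)·660 + (-0.20)·540 + (-0.15)·160 = 264.000
  d_2 = (-0.10)·660 + (+0.75)·540 + (-0.35)·160 = 283.000
  d_3 = (+0.00)·660 + (-0.15)·540 + (+0.65)·160 = 23.000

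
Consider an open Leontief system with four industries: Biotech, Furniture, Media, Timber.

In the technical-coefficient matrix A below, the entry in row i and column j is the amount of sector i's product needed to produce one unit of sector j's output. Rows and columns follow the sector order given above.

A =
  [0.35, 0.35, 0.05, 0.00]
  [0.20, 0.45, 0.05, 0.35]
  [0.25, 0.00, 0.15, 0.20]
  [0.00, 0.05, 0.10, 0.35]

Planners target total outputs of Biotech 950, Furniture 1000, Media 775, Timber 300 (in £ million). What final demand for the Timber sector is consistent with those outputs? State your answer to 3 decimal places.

d_4 = 67.500

I − A =
  [   0.65    -0.35    -0.05     0.00]
  [  -0.20     0.55    -0.05    -0.35]
  [  -0.25     0.00     0.85    -0.20]
  [   0.00    -0.05    -0.10     0.65]
d = (I − A) x:
  d_1 = (+0.65)·950 + (-0.35)·1000 + (-0.05)·775 + (+0.00)·300 = 228.750
  d_2 = (-0.20)·950 + (+0.55)·1000 + (-0.05)·775 + (-0.35)·300 = 216.250
  d_3 = (-0.25)·950 + (+0.00)·1000 + (+0.85)·775 + (-0.20)·300 = 361.250
  d_4 = (+0.00)·950 + (-0.05)·1000 + (-0.10)·775 + (+0.65)·300 = 67.500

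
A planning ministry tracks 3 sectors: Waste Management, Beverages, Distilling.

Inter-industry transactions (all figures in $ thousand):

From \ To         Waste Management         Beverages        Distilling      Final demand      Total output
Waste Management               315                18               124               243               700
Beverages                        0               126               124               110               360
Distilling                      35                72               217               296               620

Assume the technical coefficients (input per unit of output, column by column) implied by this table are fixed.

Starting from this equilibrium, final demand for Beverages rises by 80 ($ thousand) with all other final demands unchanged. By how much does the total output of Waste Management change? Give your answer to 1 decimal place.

Δx_W = 28.5

Technical coefficients a_ij = z_ij / X_j:
  a_WW = 315/700 = 0.45, a_BW = 0/700 = 0.00, a_DW = 35/700 = 0.05
  a_WB = 18/360 = 0.05, a_BB = 126/360 = 0.35, a_DB = 72/360 = 0.20
  a_WD = 124/620 = 0.20, a_BD = 124/620 = 0.20, a_DD = 217/620 = 0.35
I − A =
  [   0.55    -0.05    -0.20]
  [   0.00     0.65    -0.20]
  [  -0.05    -0.20     0.65]
Cofactors of I−A, C_ij = (−1)^(i+j)·(minor ij) (rows/columns in the sector order above):
  C_11 = (0.65)(0.65) − (-0.20)(-0.20) = 0.3825
  C_12 = −[(0.00)(0.65) − (-0.20)(-0.05)] = 0.0100
  C_13 = (0.00)(-0.20) − (0.65)(-0.05) = 0.0325
  C_21 = −[(-0.05)(0.65) − (-0.20)(-0.20)] = 0.0725
  C_22 = (0.55)(0.65) − (-0.20)(-0.05) = 0.3475
  C_23 = −[(0.55)(-0.20) − (-0.05)(-0.05)] = 0.1125
  C_31 = (-0.05)(-0.20) − (-0.20)(0.65) = 0.1400
  C_32 = −[(0.55)(-0.20) − (-0.20)(0.00)] = 0.1100
  C_33 = (0.55)(0.65) − (-0.05)(0.00) = 0.3575
det(I−A) = Σ_j (I−A)_1j·C_1j = (0.55)(0.3825) + (-0.05)(0.0100) + (-0.20)(0.0325) = 0.203375
adj(I−A) = Cᵀ =
  [ 0.3825   0.0725   0.1400]
  [ 0.0100   0.3475   0.1100]
  [ 0.0325   0.1125   0.3575]
(I − A)⁻¹ = adj(I−A) / det(I−A) ≈
  [   1.8808     0.3565     0.6884]
  [   0.0492     1.7087     0.5409]
  [   0.1598     0.5532     1.7578]
Δx = (I − A)⁻¹ Δd with Δd having +80 in the Beverages component and 0 elsewhere.
So Δx_W = L_WB · (+80), where L_WB = adj(I−A)_WB / det(I−A) = 0.0725 / 0.203375.
Δx_W = 0.0725 × (+80) / 0.203375 = 5.80 / 0.203375 ≈ 28.5.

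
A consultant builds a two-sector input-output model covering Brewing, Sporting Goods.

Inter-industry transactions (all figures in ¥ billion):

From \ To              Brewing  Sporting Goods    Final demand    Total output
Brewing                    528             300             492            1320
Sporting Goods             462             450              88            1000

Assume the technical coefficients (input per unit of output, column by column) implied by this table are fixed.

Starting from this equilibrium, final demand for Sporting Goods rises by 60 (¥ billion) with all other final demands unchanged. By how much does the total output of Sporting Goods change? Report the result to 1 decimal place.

Δx_S = 160.0

Technical coefficients a_ij = z_ij / X_j:
  a_BB = 528/1320 = 0.40, a_SB = 462/1320 = 0.35
  a_BS = 300/1000 = 0.30, a_SS = 450/1000 = 0.45
I − A =
  [   0.60    -0.30]
  [  -0.35     0.55]
det(I−A) = (0.60)(0.55) − (-0.30)(-0.35) = 0.2250
adj(I−A) = [[0.55, 0.30], [0.35, 0.60]]
(I − A)⁻¹ = adj(I−A) / det(I−A) ≈
  [   2.4444     1.3333]
  [   1.5556     2.6667]
Δx = (I − A)⁻¹ Δd with Δd having +60 in the Sporting Goods component and 0 elsewhere.
So Δx_S = L_SS · (+60), where L_SS = adj(I−A)_SS / det(I−A) = 0.60 / 0.2250.
Δx_S = 0.60 × (+60) / 0.2250 = 36.00 / 0.2250 = 160.0.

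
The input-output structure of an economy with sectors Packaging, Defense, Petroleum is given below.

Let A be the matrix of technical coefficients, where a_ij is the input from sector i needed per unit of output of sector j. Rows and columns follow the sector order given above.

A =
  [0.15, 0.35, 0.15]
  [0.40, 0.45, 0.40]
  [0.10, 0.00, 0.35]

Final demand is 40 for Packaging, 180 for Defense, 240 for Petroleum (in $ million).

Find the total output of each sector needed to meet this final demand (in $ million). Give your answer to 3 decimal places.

I − A =
  [   0.85    -0.35    -0.15]
  [  -0.40     0.55    -0.40]
  [  -0.10     0.00     0.65]
Cofactors of I−A, C_ij = (−1)^(i+j)·(minor ij) (rows/columns in the sector order above):
  C_11 = (0.55)(0.65) − (-0.40)(0.00) = 0.3575
  C_12 = −[(-0.40)(0.65) − (-0.40)(-0.10)] = 0.3000
  C_13 = (-0.40)(0.00) − (0.55)(-0.10) = 0.0550
  C_21 = −[(-0.35)(0.65) − (-0.15)(0.00)] = 0.2275
  C_22 = (0.85)(0.65) − (-0.15)(-0.10) = 0.5375
  C_23 = −[(0.85)(0.00) − (-0.35)(-0.10)] = 0.0350
  C_31 = (-0.35)(-0.40) − (-0.15)(0.55) = 0.2225
  C_32 = −[(0.85)(-0.40) − (-0.15)(-0.40)] = 0.4000
  C_33 = (0.85)(0.55) − (-0.35)(-0.40) = 0.3275
det(I−A) = Σ_j (I−A)_1j·C_1j = (0.85)(0.3575) + (-0.35)(0.3000) + (-0.15)(0.0550) = 0.190625
adj(I−A) = Cᵀ =
  [ 0.3575   0.2275   0.2225]
  [ 0.3000   0.5375   0.4000]
  [ 0.0550   0.0350   0.3275]
(I − A)⁻¹ = adj(I−A) / det(I−A) ≈
  [   1.8754     1.1934     1.1672]
  [   1.5738     2.8197     2.0984]
  [   0.2885     0.1836     1.7180]
x = (I − A)⁻¹ d = adj(I−A)·d / det(I−A), with det(I−A) = 0.190625:
  x_1 = (0.3575·40 + 0.2275·180 + 0.2225·240) / 0.190625 = 108.65 / 0.190625 ≈ 569.967
  x_2 = (0.3000·40 + 0.5375·180 + 0.4000·240) / 0.190625 = 204.75 / 0.190625 ≈ 1074.098
  x_3 = (0.0550·40 + 0.0350·180 + 0.3275·240) / 0.190625 = 87.10 / 0.190625 ≈ 456.918

x_1 = 569.967, x_2 = 1074.098, x_3 = 456.918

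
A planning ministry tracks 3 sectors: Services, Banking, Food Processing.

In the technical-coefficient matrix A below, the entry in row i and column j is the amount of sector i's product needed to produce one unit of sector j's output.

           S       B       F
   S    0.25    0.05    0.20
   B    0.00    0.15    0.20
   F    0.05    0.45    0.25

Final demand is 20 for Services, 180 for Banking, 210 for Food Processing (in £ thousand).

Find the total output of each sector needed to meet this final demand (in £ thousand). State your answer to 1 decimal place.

I − A =
  [   0.75    -0.05    -0.20]
  [   0.00     0.85    -0.20]
  [  -0.05    -0.45     0.75]
Cofactors of I−A, C_ij = (−1)^(i+j)·(minor ij) (rows/columns in the sector order above):
  C_11 = (0.85)(0.75) − (-0.20)(-0.45) = 0.5475
  C_12 = −[(0.00)(0.75) − (-0.20)(-0.05)] = 0.0100
  C_13 = (0.00)(-0.45) − (0.85)(-0.05) = 0.0425
  C_21 = −[(-0.05)(0.75) − (-0.20)(-0.45)] = 0.1275
  C_22 = (0.75)(0.75) − (-0.20)(-0.05) = 0.5525
  C_23 = −[(0.75)(-0.45) − (-0.05)(-0.05)] = 0.3400
  C_31 = (-0.05)(-0.20) − (-0.20)(0.85) = 0.1800
  C_32 = −[(0.75)(-0.20) − (-0.20)(0.00)] = 0.1500
  C_33 = (0.75)(0.85) − (-0.05)(0.00) = 0.6375
det(I−A) = Σ_j (I−A)_1j·C_1j = (0.75)(0.5475) + (-0.05)(0.0100) + (-0.20)(0.0425) = 0.401625
adj(I−A) = Cᵀ =
  [ 0.5475   0.1275   0.1800]
  [ 0.0100   0.5525   0.1500]
  [ 0.0425   0.3400   0.6375]
(I − A)⁻¹ = adj(I−A) / det(I−A) ≈
  [   1.3632     0.3175     0.4482]
  [   0.0249     1.3757     0.3735]
  [   0.1058     0.8466     1.5873]
x = (I − A)⁻¹ d = adj(I−A)·d / det(I−A), with det(I−A) = 0.401625:
  x_S = (0.5475·20 + 0.1275·180 + 0.1800·210) / 0.401625 = 71.70 / 0.401625 ≈ 178.5
  x_B = (0.0100·20 + 0.5525·180 + 0.1500·210) / 0.401625 = 131.15 / 0.401625 ≈ 326.5
  x_F = (0.0425·20 + 0.3400·180 + 0.6375·210) / 0.401625 = 195.925 / 0.401625 ≈ 487.8

x_S = 178.5, x_B = 326.5, x_F = 487.8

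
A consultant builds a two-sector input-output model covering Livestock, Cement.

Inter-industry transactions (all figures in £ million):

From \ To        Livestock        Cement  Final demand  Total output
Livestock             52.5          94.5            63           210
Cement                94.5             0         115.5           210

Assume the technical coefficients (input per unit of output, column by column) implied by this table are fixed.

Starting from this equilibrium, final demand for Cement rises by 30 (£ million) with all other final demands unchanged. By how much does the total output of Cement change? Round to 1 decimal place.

Technical coefficients a_ij = z_ij / X_j:
  a_11 = 52.5/210 = 0.25, a_21 = 94.5/210 = 0.45
  a_12 = 94.5/210 = 0.45, a_22 = 0/210 = 0.00
I − A =
  [   0.75    -0.45]
  [  -0.45     1.00]
det(I−A) = (0.75)(1.00) − (-0.45)(-0.45) = 0.5475
adj(I−A) = [[1.00, 0.45], [0.45, 0.75]]
(I − A)⁻¹ = adj(I−A) / det(I−A) ≈
  [   1.8265     0.8219]
  [   0.8219     1.3699]
Δx = (I − A)⁻¹ Δd with Δd having +30 in the Cement component and 0 elsewhere.
So Δx_2 = L_22 · (+30), where L_22 = adj(I−A)_22 / det(I−A) = 0.75 / 0.5475.
Δx_2 = 0.75 × (+30) / 0.5475 = 22.50 / 0.5475 ≈ 41.1.

Δx_2 = 41.1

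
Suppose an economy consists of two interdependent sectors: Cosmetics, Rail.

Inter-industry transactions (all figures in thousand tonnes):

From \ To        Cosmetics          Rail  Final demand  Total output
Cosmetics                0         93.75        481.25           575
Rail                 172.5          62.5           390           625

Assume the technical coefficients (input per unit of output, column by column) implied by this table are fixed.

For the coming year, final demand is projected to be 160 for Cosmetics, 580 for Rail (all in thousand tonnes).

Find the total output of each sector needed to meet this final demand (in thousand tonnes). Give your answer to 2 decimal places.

Technical coefficients a_ij = z_ij / X_j:
  a_CC = 0/575 = 0.00, a_RC = 172.5/575 = 0.30
  a_CR = 93.75/625 = 0.15, a_RR = 62.5/625 = 0.10
I − A =
  [   1.00    -0.15]
  [  -0.30     0.90]
det(I−A) = (1.00)(0.90) − (-0.15)(-0.30) = 0.8550
adj(I−A) = [[0.90, 0.15], [0.30, 1.00]]
(I − A)⁻¹ = adj(I−A) / det(I−A) ≈
  [   1.0526     0.1754]
  [   0.3509     1.1696]
x = (I − A)⁻¹ d = adj(I−A)·d / det(I−A), with det(I−A) = 0.8550:
  x_C = (0.90·160 + 0.15·580) / 0.8550 = 231.00 / 0.8550 ≈ 270.18
  x_R = (0.30·160 + 1.00·580) / 0.8550 = 628.00 / 0.8550 ≈ 734.50

x_C = 270.18, x_R = 734.50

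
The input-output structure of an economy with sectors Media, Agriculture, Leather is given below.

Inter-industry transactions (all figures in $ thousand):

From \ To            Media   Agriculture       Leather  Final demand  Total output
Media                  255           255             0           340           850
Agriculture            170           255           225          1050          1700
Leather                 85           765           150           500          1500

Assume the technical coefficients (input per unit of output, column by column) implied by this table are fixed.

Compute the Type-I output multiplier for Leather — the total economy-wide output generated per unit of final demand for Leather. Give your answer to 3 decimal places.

Technical coefficients a_ij = z_ij / X_j:
  a_11 = 255/850 = 0.30, a_21 = 170/850 = 0.20, a_31 = 85/850 = 0.10
  a_12 = 255/1700 = 0.15, a_22 = 255/1700 = 0.15, a_32 = 765/1700 = 0.45
  a_13 = 0/1500 = 0.00, a_23 = 225/1500 = 0.15, a_33 = 150/1500 = 0.10
I − A =
  [   0.70    -0.15     0.00]
  [  -0.20     0.85    -0.15]
  [  -0.10    -0.45     0.90]
Cofactors of I−A, C_ij = (−1)^(i+j)·(minor ij) (rows/columns in the sector order above):
  C_11 = (0.85)(0.90) − (-0.15)(-0.45) = 0.6975
  C_12 = −[(-0.20)(0.90) − (-0.15)(-0.10)] = 0.1950
  C_13 = (-0.20)(-0.45) − (0.85)(-0.10) = 0.1750
  C_21 = −[(-0.15)(0.90) − (0.00)(-0.45)] = 0.1350
  C_22 = (0.70)(0.90) − (0.00)(-0.10) = 0.6300
  C_23 = −[(0.70)(-0.45) − (-0.15)(-0.10)] = 0.3300
  C_31 = (-0.15)(-0.15) − (0.00)(0.85) = 0.0225
  C_32 = −[(0.70)(-0.15) − (0.00)(-0.20)] = 0.1050
  C_33 = (0.70)(0.85) − (-0.15)(-0.20) = 0.5650
det(I−A) = Σ_j (I−A)_1j·C_1j = (0.70)(0.6975) + (-0.15)(0.1950) + (0.00)(0.1750) = 0.4590
adj(I−A) = Cᵀ =
  [ 0.6975   0.1350   0.0225]
  [ 0.1950   0.6300   0.1050]
  [ 0.1750   0.3300   0.5650]
(I − A)⁻¹ = adj(I−A) / det(I−A) ≈
  [   1.5196     0.2941     0.0490]
  [   0.4248     1.3725     0.2288]
  [   0.3813     0.7190     1.2309]
The output multiplier for sector j is the column-j sum of the Leontief inverse (I − A)⁻¹ = adj(I−A) / det(I−A).
Column 3 of adj(I−A): (0.0225, 0.1050, 0.5650); det(I−A) = 0.4590.
m_3 = (0.0225 + 0.1050 + 0.5650) / 0.4590 = 0.6925 / 0.4590 ≈ 1.509.

m_3 = 1.509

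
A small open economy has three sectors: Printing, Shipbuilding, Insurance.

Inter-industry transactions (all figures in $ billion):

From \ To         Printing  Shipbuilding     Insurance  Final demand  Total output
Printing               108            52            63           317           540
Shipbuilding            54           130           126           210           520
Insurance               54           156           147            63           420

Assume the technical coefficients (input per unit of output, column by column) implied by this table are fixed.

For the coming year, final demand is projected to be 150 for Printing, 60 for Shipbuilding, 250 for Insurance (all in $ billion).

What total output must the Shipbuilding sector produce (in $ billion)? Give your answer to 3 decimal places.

x_S = 369.940

Technical coefficients a_ij = z_ij / X_j:
  a_PP = 108/540 = 0.20, a_SP = 54/540 = 0.10, a_IP = 54/540 = 0.10
  a_PS = 52/520 = 0.10, a_SS = 130/520 = 0.25, a_IS = 156/520 = 0.30
  a_PI = 63/420 = 0.15, a_SI = 126/420 = 0.30, a_II = 147/420 = 0.35
I − A =
  [   0.80    -0.10    -0.15]
  [  -0.10     0.75    -0.30]
  [  -0.10    -0.30     0.65]
Cofactors of I−A, C_ij = (−1)^(i+j)·(minor ij) (rows/columns in the sector order above):
  C_11 = (0.75)(0.65) − (-0.30)(-0.30) = 0.3975
  C_12 = −[(-0.10)(0.65) − (-0.30)(-0.10)] = 0.0950
  C_13 = (-0.10)(-0.30) − (0.75)(-0.10) = 0.1050
  C_21 = −[(-0.10)(0.65) − (-0.15)(-0.30)] = 0.1100
  C_22 = (0.80)(0.65) − (-0.15)(-0.10) = 0.5050
  C_23 = −[(0.80)(-0.30) − (-0.10)(-0.10)] = 0.2500
  C_31 = (-0.10)(-0.30) − (-0.15)(0.75) = 0.1425
  C_32 = −[(0.80)(-0.30) − (-0.15)(-0.10)] = 0.2550
  C_33 = (0.80)(0.75) − (-0.10)(-0.10) = 0.5900
det(I−A) = Σ_j (I−A)_1j·C_1j = (0.80)(0.3975) + (-0.10)(0.0950) + (-0.15)(0.1050) = 0.29275
adj(I−A) = Cᵀ =
  [ 0.3975   0.1100   0.1425]
  [ 0.0950   0.5050   0.2550]
  [ 0.1050   0.2500   0.5900]
(I − A)⁻¹ = adj(I−A) / det(I−A) ≈
  [   1.3578     0.3757     0.4868]
  [   0.3245     1.7250     0.8711]
  [   0.3587     0.8540     2.0154]
x = (I − A)⁻¹ d = adj(I−A)·d / det(I−A), with det(I−A) = 0.29275:
  x_P = (0.3975·150 + 0.1100·60 + 0.1425·250) / 0.29275 = 101.85 / 0.29275 ≈ 347.908
  x_S = (0.0950·150 + 0.5050·60 + 0.2550·250) / 0.29275 = 108.30 / 0.29275 ≈ 369.940
  x_I = (0.1050·150 + 0.2500·60 + 0.5900·250) / 0.29275 = 178.25 / 0.29275 ≈ 608.881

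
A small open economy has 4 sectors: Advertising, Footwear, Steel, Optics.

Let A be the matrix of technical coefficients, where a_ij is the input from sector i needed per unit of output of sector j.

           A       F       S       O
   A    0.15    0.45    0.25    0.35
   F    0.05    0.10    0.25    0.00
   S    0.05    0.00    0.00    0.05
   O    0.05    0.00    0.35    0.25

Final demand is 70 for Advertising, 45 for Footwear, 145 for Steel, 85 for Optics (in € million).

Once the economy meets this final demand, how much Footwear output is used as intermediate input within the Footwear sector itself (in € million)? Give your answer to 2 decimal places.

z_FF = 11.26

I − A =
  [   0.85    -0.45    -0.25    -0.35]
  [  -0.05     0.90    -0.25     0.00]
  [  -0.05     0.00     1.00    -0.05]
  [  -0.05     0.00    -0.35     0.75]
Compute the cofactors C_ij = (−1)^(i+j)·(3×3 minor ij) of I−A; the adjugate is their transpose:
adj(I−A) = Cᵀ =
  [ 0.659250   0.329625   0.363375   0.331875]
  [ 0.046625   0.589000   0.170500   0.033125]
  [ 0.036000   0.018000   0.541125   0.052875]
  [ 0.060750   0.030375   0.276750   0.725625]
det(I−A) = Σ_j (I−A)_1j·C_1j = (0.85)(0.659250) + (-0.45)(0.046625) + (-0.25)(0.036000) + (-0.35)(0.060750) = 0.50911875
(I − A)⁻¹ = adj(I−A) / det(I−A) ≈
  [   1.2949     0.6474     0.7137     0.6519]
  [   0.0916     1.1569     0.3349     0.0651]
  [   0.0707     0.0354     1.0629     0.1039]
  [   0.1193     0.0597     0.5436     1.4253]
First solve x = (I − A)⁻¹ d = adj(I−A)·d / det(I−A); in particular x_F = (0.046625·70 + 0.589000·45 + 0.170500·145 + 0.033125·85) / 0.50911875 = 57.306875 / 0.50911875 ≈ 112.5609.
Intermediate flow from F to F: z_FF = a_FF · x_F = 0.10 × 57.306875 / 0.50911875 = 5.7306875 / 0.50911875 ≈ 11.26.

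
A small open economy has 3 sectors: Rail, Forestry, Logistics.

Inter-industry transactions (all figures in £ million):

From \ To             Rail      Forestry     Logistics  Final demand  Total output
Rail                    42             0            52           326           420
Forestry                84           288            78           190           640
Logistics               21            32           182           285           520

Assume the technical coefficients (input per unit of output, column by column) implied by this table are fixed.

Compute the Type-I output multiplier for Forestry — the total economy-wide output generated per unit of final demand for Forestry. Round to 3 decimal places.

Technical coefficients a_ij = z_ij / X_j:
  a_RR = 42/420 = 0.10, a_FR = 84/420 = 0.20, a_LR = 21/420 = 0.05
  a_RF = 0/640 = 0.00, a_FF = 288/640 = 0.45, a_LF = 32/640 = 0.05
  a_RL = 52/520 = 0.10, a_FL = 78/520 = 0.15, a_LL = 182/520 = 0.35
I − A =
  [   0.90     0.00    -0.10]
  [  -0.20     0.55    -0.15]
  [  -0.05    -0.05     0.65]
Cofactors of I−A, C_ij = (−1)^(i+j)·(minor ij) (rows/columns in the sector order above):
  C_11 = (0.55)(0.65) − (-0.15)(-0.05) = 0.3500
  C_12 = −[(-0.20)(0.65) − (-0.15)(-0.05)] = 0.1375
  C_13 = (-0.20)(-0.05) − (0.55)(-0.05) = 0.0375
  C_21 = −[(0.00)(0.65) − (-0.10)(-0.05)] = 0.0050
  C_22 = (0.90)(0.65) − (-0.10)(-0.05) = 0.5800
  C_23 = −[(0.90)(-0.05) − (0.00)(-0.05)] = 0.0450
  C_31 = (0.00)(-0.15) − (-0.10)(0.55) = 0.0550
  C_32 = −[(0.90)(-0.15) − (-0.10)(-0.20)] = 0.1550
  C_33 = (0.90)(0.55) − (0.00)(-0.20) = 0.4950
det(I−A) = Σ_j (I−A)_1j·C_1j = (0.90)(0.3500) + (0.00)(0.1375) + (-0.10)(0.0375) = 0.31125
adj(I−A) = Cᵀ =
  [ 0.3500   0.0050   0.0550]
  [ 0.1375   0.5800   0.1550]
  [ 0.0375   0.0450   0.4950]
(I − A)⁻¹ = adj(I−A) / det(I−A) ≈
  [   1.1245     0.0161     0.1767]
  [   0.4418     1.8635     0.4980]
  [   0.1205     0.1446     1.5904]
The output multiplier for sector j is the column-j sum of the Leontief inverse (I − A)⁻¹ = adj(I−A) / det(I−A).
Column F of adj(I−A): (0.0050, 0.5800, 0.0450); det(I−A) = 0.31125.
m_F = (0.0050 + 0.5800 + 0.0450) / 0.31125 = 0.63 / 0.31125 ≈ 2.024.

m_F = 2.024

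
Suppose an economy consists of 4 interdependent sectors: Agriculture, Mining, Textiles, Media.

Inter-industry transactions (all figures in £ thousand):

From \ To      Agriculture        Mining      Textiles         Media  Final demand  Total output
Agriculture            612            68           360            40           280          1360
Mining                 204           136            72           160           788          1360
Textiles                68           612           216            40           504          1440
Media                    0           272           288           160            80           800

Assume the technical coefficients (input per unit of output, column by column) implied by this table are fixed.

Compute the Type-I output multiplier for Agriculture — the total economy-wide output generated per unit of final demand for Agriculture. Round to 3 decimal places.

m_1 = 2.948

Technical coefficients a_ij = z_ij / X_j:
  a_11 = 612/1360 = 0.45, a_21 = 204/1360 = 0.15, a_31 = 68/1360 = 0.05, a_41 = 0/1360 = 0.00
  a_12 = 68/1360 = 0.05, a_22 = 136/1360 = 0.10, a_32 = 612/1360 = 0.45, a_42 = 272/1360 = 0.20
  a_13 = 360/1440 = 0.25, a_23 = 72/1440 = 0.05, a_33 = 216/1440 = 0.15, a_43 = 288/1440 = 0.20
  a_14 = 40/800 = 0.05, a_24 = 160/800 = 0.20, a_34 = 40/800 = 0.05, a_44 = 160/800 = 0.20
I − A =
  [   0.55    -0.05    -0.25    -0.05]
  [  -0.15     0.90    -0.05    -0.20]
  [  -0.05    -0.45     0.85    -0.05]
  [   0.00    -0.20    -0.20     0.80]
Compute the cofactors C_ij = (−1)^(i+j)·(3×3 minor ij) of I−A; the adjugate is their transpose:
adj(I−A) = Cᵀ =
  [ 0.53250   0.13900   0.18350   0.07950]
  [ 0.10450   0.35800   0.07550   0.10075]
  [ 0.08950   0.20600   0.36650   0.08000]
  [ 0.04850   0.14100   0.11050   0.37375]
det(I−A) = Σ_j (I−A)_1j·C_1j = (0.55)(0.53250) + (-0.05)(0.10450) + (-0.25)(0.08950) + (-0.05)(0.04850) = 0.26285
(I − A)⁻¹ = adj(I−A) / det(I−A) ≈
  [   2.0259     0.5288     0.6981     0.3025]
  [   0.3976     1.3620     0.2872     0.3833]
  [   0.3405     0.7837     1.3943     0.3044]
  [   0.1845     0.5364     0.4204     1.4219]
The output multiplier for sector j is the column-j sum of the Leontief inverse (I − A)⁻¹ = adj(I−A) / det(I−A).
Column 1 of adj(I−A): (0.53250, 0.10450, 0.08950, 0.04850); det(I−A) = 0.26285.
m_1 = (0.53250 + 0.10450 + 0.08950 + 0.04850) / 0.26285 = 0.775 / 0.26285 ≈ 2.948.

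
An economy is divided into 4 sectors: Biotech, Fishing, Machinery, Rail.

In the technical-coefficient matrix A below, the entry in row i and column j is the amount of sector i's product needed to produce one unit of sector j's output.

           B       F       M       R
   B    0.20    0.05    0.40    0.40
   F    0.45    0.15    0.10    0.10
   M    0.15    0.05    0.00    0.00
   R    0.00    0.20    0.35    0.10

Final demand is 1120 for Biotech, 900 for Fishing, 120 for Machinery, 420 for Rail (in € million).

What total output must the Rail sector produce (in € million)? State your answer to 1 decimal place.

I − A =
  [   0.80    -0.05    -0.40    -0.40]
  [  -0.45     0.85    -0.10    -0.10]
  [  -0.15    -0.05     1.00     0.00]
  [   0.00    -0.20    -0.35     0.90]
Compute the cofactors C_ij = (−1)^(i+j)·(3×3 minor ij) of I−A; the adjugate is their transpose:
adj(I−A) = Cᵀ =
  [ 0.738750   0.150000   0.431250   0.345000]
  [ 0.423750   0.645000   0.325000   0.260000]
  [ 0.132000   0.054750   0.539750   0.064750]
  [ 0.145500   0.164625   0.282125   0.592750]
det(I−A) = Σ_j (I−A)_1j·C_1j = (0.80)(0.738750) + (-0.05)(0.423750) + (-0.40)(0.132000) + (-0.40)(0.145500) = 0.4588125
(I − A)⁻¹ = adj(I−A) / det(I−A) ≈
  [   1.6101     0.3269     0.9399     0.7519]
  [   0.9236     1.4058     0.7084     0.5667]
  [   0.2877     0.1193     1.1764     0.1411]
  [   0.3171     0.3588     0.6149     1.2919]
x = (I − A)⁻¹ d = adj(I−A)·d / det(I−A), with det(I−A) = 0.4588125:
  x_B = (0.738750·1120 + 0.150000·900 + 0.431250·120 + 0.345000·420) / 0.4588125 = 1159.05 / 0.4588125 ≈ 2526.2
  x_F = (0.423750·1120 + 0.645000·900 + 0.325000·120 + 0.260000·420) / 0.4588125 = 1203.30 / 0.4588125 ≈ 2622.6
  x_M = (0.132000·1120 + 0.054750·900 + 0.539750·120 + 0.064750·420) / 0.4588125 = 289.08 / 0.4588125 ≈ 630.1
  x_R = (0.145500·1120 + 0.164625·900 + 0.282125·120 + 0.592750·420) / 0.4588125 = 593.9325 / 0.4588125 ≈ 1294.5

x_R = 1294.5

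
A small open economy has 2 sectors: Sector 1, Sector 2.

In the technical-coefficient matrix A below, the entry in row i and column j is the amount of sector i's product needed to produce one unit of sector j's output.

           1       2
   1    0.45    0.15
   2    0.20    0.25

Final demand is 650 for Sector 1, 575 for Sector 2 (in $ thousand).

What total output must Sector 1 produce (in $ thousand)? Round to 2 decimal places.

I − A =
  [   0.55    -0.15]
  [  -0.20     0.75]
det(I−A) = (0.55)(0.75) − (-0.15)(-0.20) = 0.3825
adj(I−A) = [[0.75, 0.15], [0.20, 0.55]]
(I − A)⁻¹ = adj(I−A) / det(I−A) ≈
  [   1.9608     0.3922]
  [   0.5229     1.4379]
x = (I − A)⁻¹ d = adj(I−A)·d / det(I−A), with det(I−A) = 0.3825:
  x_1 = (0.75·650 + 0.15·575) / 0.3825 = 573.75 / 0.3825 = 1500.00
  x_2 = (0.20·650 + 0.55·575) / 0.3825 = 446.25 / 0.3825 ≈ 1166.67

x_1 = 1500.00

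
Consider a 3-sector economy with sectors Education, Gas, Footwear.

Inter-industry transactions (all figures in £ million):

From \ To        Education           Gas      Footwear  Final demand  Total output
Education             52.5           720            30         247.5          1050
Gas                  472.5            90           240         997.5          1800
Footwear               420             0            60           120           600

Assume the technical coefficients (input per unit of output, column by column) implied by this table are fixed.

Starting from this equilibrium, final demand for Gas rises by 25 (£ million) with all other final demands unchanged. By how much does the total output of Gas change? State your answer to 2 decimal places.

Technical coefficients a_ij = z_ij / X_j:
  a_11 = 52.5/1050 = 0.05, a_21 = 472.5/1050 = 0.45, a_31 = 420/1050 = 0.40
  a_12 = 720/1800 = 0.40, a_22 = 90/1800 = 0.05, a_32 = 0/1800 = 0.00
  a_13 = 30/600 = 0.05, a_23 = 240/600 = 0.40, a_33 = 60/600 = 0.10
I − A =
  [   0.95    -0.40    -0.05]
  [  -0.45     0.95    -0.40]
  [  -0.40     0.00     0.90]
Cofactors of I−A, C_ij = (−1)^(i+j)·(minor ij) (rows/columns in the sector order above):
  C_11 = (0.95)(0.90) − (-0.40)(0.00) = 0.8550
  C_12 = −[(-0.45)(0.90) − (-0.40)(-0.40)] = 0.5650
  C_13 = (-0.45)(0.00) − (0.95)(-0.40) = 0.3800
  C_21 = −[(-0.40)(0.90) − (-0.05)(0.00)] = 0.3600
  C_22 = (0.95)(0.90) − (-0.05)(-0.40) = 0.8350
  C_23 = −[(0.95)(0.00) − (-0.40)(-0.40)] = 0.1600
  C_31 = (-0.40)(-0.40) − (-0.05)(0.95) = 0.2075
  C_32 = −[(0.95)(-0.40) − (-0.05)(-0.45)] = 0.4025
  C_33 = (0.95)(0.95) − (-0.40)(-0.45) = 0.7225
det(I−A) = Σ_j (I−A)_1j·C_1j = (0.95)(0.8550) + (-0.40)(0.5650) + (-0.05)(0.3800) = 0.56725
adj(I−A) = Cᵀ =
  [ 0.8550   0.3600   0.2075]
  [ 0.5650   0.8350   0.4025]
  [ 0.3800   0.1600   0.7225]
(I − A)⁻¹ = adj(I−A) / det(I−A) ≈
  [   1.5073     0.6346     0.3658]
  [   0.9960     1.4720     0.7096]
  [   0.6699     0.2821     1.2737]
Δx = (I − A)⁻¹ Δd with Δd having +25 in the Gas component and 0 elsewhere.
So Δx_2 = L_22 · (+25), where L_22 = adj(I−A)_22 / det(I−A) = 0.8350 / 0.56725.
Δx_2 = 0.8350 × (+25) / 0.56725 = 20.875 / 0.56725 ≈ 36.80.

Δx_2 = 36.80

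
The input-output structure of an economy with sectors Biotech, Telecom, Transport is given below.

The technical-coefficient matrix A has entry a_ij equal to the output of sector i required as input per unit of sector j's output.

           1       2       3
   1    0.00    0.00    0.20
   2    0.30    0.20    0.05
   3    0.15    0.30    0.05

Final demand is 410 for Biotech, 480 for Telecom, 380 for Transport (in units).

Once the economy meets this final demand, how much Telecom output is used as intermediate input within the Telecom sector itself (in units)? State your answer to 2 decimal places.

I − A =
  [   1.00     0.00    -0.20]
  [  -0.30     0.80    -0.05]
  [  -0.15    -0.30     0.95]
Cofactors of I−A, C_ij = (−1)^(i+j)·(minor ij) (rows/columns in the sector order above):
  C_11 = (0.80)(0.95) − (-0.05)(-0.30) = 0.7450
  C_12 = −[(-0.30)(0.95) − (-0.05)(-0.15)] = 0.2925
  C_13 = (-0.30)(-0.30) − (0.80)(-0.15) = 0.2100
  C_21 = −[(0.00)(0.95) − (-0.20)(-0.30)] = 0.0600
  C_22 = (1.00)(0.95) − (-0.20)(-0.15) = 0.9200
  C_23 = −[(1.00)(-0.30) − (0.00)(-0.15)] = 0.3000
  C_31 = (0.00)(-0.05) − (-0.20)(0.80) = 0.1600
  C_32 = −[(1.00)(-0.05) − (-0.20)(-0.30)] = 0.1100
  C_33 = (1.00)(0.80) − (0.00)(-0.30) = 0.8000
det(I−A) = Σ_j (I−A)_1j·C_1j = (1.00)(0.7450) + (0.00)(0.2925) + (-0.20)(0.2100) = 0.7030
adj(I−A) = Cᵀ =
  [ 0.7450   0.0600   0.1600]
  [ 0.2925   0.9200   0.1100]
  [ 0.2100   0.3000   0.8000]
(I − A)⁻¹ = adj(I−A) / det(I−A) ≈
  [   1.0597     0.0853     0.2276]
  [   0.4161     1.3087     0.1565]
  [   0.2987     0.4267     1.1380]
First solve x = (I − A)⁻¹ d = adj(I−A)·d / det(I−A); in particular x_2 = (0.2925·410 + 0.9200·480 + 0.1100·380) / 0.7030 = 603.325 / 0.7030 ≈ 858.2148.
Intermediate flow from 2 to 2: z_22 = a_22 · x_2 = 0.20 × 603.325 / 0.7030 = 120.665 / 0.7030 ≈ 171.64.

z_22 = 171.64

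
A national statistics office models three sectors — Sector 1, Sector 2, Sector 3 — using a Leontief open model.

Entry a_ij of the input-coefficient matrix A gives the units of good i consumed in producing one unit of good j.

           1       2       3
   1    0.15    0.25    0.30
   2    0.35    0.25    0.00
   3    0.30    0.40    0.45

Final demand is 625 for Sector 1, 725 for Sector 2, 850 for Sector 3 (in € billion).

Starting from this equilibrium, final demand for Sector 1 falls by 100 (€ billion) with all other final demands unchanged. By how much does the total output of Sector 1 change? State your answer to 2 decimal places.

I − A =
  [   0.85    -0.25    -0.30]
  [  -0.35     0.75     0.00]
  [  -0.30    -0.40     0.55]
Cofactors of I−A, C_ij = (−1)^(i+j)·(minor ij) (rows/columns in the sector order above):
  C_11 = (0.75)(0.55) − (0.00)(-0.40) = 0.4125
  C_12 = −[(-0.35)(0.55) − (0.00)(-0.30)] = 0.1925
  C_13 = (-0.35)(-0.40) − (0.75)(-0.30) = 0.3650
  C_21 = −[(-0.25)(0.55) − (-0.30)(-0.40)] = 0.2575
  C_22 = (0.85)(0.55) − (-0.30)(-0.30) = 0.3775
  C_23 = −[(0.85)(-0.40) − (-0.25)(-0.30)] = 0.4150
  C_31 = (-0.25)(0.00) − (-0.30)(0.75) = 0.2250
  C_32 = −[(0.85)(0.00) − (-0.30)(-0.35)] = 0.1050
  C_33 = (0.85)(0.75) − (-0.25)(-0.35) = 0.5500
det(I−A) = Σ_j (I−A)_1j·C_1j = (0.85)(0.4125) + (-0.25)(0.1925) + (-0.30)(0.3650) = 0.1930
adj(I−A) = Cᵀ =
  [ 0.4125   0.2575   0.2250]
  [ 0.1925   0.3775   0.1050]
  [ 0.3650   0.4150   0.5500]
(I − A)⁻¹ = adj(I−A) / det(I−A) ≈
  [   2.1373     1.3342     1.1658]
  [   0.9974     1.9560     0.5440]
  [   1.8912     2.1503     2.8497]
Δx = (I − A)⁻¹ Δd with Δd having -100 in the Sector 1 component and 0 elsewhere.
So Δx_1 = L_11 · (-100), where L_11 = adj(I−A)_11 / det(I−A) = 0.4125 / 0.1930.
Δx_1 = 0.4125 × (-100) / 0.1930 = -41.25 / 0.1930 ≈ -213.73.

Δx_1 = -213.73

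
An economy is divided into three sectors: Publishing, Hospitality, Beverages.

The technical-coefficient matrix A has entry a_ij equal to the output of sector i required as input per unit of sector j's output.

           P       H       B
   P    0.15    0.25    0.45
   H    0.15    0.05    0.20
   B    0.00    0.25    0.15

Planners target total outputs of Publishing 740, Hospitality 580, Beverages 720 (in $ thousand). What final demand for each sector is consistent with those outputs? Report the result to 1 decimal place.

d_P = 160.0, d_H = 296.0, d_B = 467.0

I − A =
  [   0.85    -0.25    -0.45]
  [  -0.15     0.95    -0.20]
  [   0.00    -0.25     0.85]
d = (I − A) x:
  d_P = (+0.85)·740 + (-0.25)·580 + (-0.45)·720 = 160.0
  d_H = (-0.15)·740 + (+0.95)·580 + (-0.20)·720 = 296.0
  d_B = (+0.00)·740 + (-0.25)·580 + (+0.85)·720 = 467.0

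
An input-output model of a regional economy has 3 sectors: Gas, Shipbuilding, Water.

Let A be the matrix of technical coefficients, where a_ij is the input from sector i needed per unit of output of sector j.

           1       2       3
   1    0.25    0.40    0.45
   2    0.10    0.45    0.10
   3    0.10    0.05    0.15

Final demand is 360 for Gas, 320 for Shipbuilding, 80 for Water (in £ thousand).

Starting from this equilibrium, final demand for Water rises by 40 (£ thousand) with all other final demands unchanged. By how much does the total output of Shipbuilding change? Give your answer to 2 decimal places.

I − A =
  [   0.75    -0.40    -0.45]
  [  -0.10     0.55    -0.10]
  [  -0.10    -0.05     0.85]
Cofactors of I−A, C_ij = (−1)^(i+j)·(minor ij) (rows/columns in the sector order above):
  C_11 = (0.55)(0.85) − (-0.10)(-0.05) = 0.4625
  C_12 = −[(-0.10)(0.85) − (-0.10)(-0.10)] = 0.0950
  C_13 = (-0.10)(-0.05) − (0.55)(-0.10) = 0.0600
  C_21 = −[(-0.40)(0.85) − (-0.45)(-0.05)] = 0.3625
  C_22 = (0.75)(0.85) − (-0.45)(-0.10) = 0.5925
  C_23 = −[(0.75)(-0.05) − (-0.40)(-0.10)] = 0.0775
  C_31 = (-0.40)(-0.10) − (-0.45)(0.55) = 0.2875
  C_32 = −[(0.75)(-0.10) − (-0.45)(-0.10)] = 0.1200
  C_33 = (0.75)(0.55) − (-0.40)(-0.10) = 0.3725
det(I−A) = Σ_j (I−A)_1j·C_1j = (0.75)(0.4625) + (-0.40)(0.0950) + (-0.45)(0.0600) = 0.281875
adj(I−A) = Cᵀ =
  [ 0.4625   0.3625   0.2875]
  [ 0.0950   0.5925   0.1200]
  [ 0.0600   0.0775   0.3725]
(I − A)⁻¹ = adj(I−A) / det(I−A) ≈
  [   1.6408     1.2860     1.0200]
  [   0.3370     2.1020     0.4257]
  [   0.2129     0.2749     1.3215]
Δx = (I − A)⁻¹ Δd with Δd having +40 in the Water component and 0 elsewhere.
So Δx_2 = L_23 · (+40), where L_23 = adj(I−A)_23 / det(I−A) = 0.1200 / 0.281875.
Δx_2 = 0.1200 × (+40) / 0.281875 = 4.80 / 0.281875 ≈ 17.03.

Δx_2 = 17.03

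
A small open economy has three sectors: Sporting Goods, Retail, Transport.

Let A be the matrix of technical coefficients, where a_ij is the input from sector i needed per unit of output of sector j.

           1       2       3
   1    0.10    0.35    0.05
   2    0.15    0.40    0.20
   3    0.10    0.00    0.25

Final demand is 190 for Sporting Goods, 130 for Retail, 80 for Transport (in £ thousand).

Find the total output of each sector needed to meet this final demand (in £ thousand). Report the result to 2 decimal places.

x_1 = 358.88, x_2 = 357.89, x_3 = 154.52

I − A =
  [   0.90    -0.35    -0.05]
  [  -0.15     0.60    -0.20]
  [  -0.10     0.00     0.75]
Cofactors of I−A, C_ij = (−1)^(i+j)·(minor ij) (rows/columns in the sector order above):
  C_11 = (0.60)(0.75) − (-0.20)(0.00) = 0.4500
  C_12 = −[(-0.15)(0.75) − (-0.20)(-0.10)] = 0.1325
  C_13 = (-0.15)(0.00) − (0.60)(-0.10) = 0.0600
  C_21 = −[(-0.35)(0.75) − (-0.05)(0.00)] = 0.2625
  C_22 = (0.90)(0.75) − (-0.05)(-0.10) = 0.6700
  C_23 = −[(0.90)(0.00) − (-0.35)(-0.10)] = 0.0350
  C_31 = (-0.35)(-0.20) − (-0.05)(0.60) = 0.1000
  C_32 = −[(0.90)(-0.20) − (-0.05)(-0.15)] = 0.1875
  C_33 = (0.90)(0.60) − (-0.35)(-0.15) = 0.4875
det(I−A) = Σ_j (I−A)_1j·C_1j = (0.90)(0.4500) + (-0.35)(0.1325) + (-0.05)(0.0600) = 0.355625
adj(I−A) = Cᵀ =
  [ 0.4500   0.2625   0.1000]
  [ 0.1325   0.6700   0.1875]
  [ 0.0600   0.0350   0.4875]
(I − A)⁻¹ = adj(I−A) / det(I−A) ≈
  [   1.2654     0.7381     0.2812]
  [   0.3726     1.8840     0.5272]
  [   0.1687     0.0984     1.3708]
x = (I − A)⁻¹ d = adj(I−A)·d / det(I−A), with det(I−A) = 0.355625:
  x_1 = (0.4500·190 + 0.2625·130 + 0.1000·80) / 0.355625 = 127.625 / 0.355625 ≈ 358.88
  x_2 = (0.1325·190 + 0.6700·130 + 0.1875·80) / 0.355625 = 127.275 / 0.355625 ≈ 357.89
  x_3 = (0.0600·190 + 0.0350·130 + 0.4875·80) / 0.355625 = 54.95 / 0.355625 ≈ 154.52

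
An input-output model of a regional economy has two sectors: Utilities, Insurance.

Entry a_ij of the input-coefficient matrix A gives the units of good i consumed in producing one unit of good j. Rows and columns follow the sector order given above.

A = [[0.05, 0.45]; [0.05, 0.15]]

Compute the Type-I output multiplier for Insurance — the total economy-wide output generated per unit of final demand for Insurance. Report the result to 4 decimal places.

I − A =
  [   0.95    -0.45]
  [  -0.05     0.85]
det(I−A) = (0.95)(0.85) − (-0.45)(-0.05) = 0.7850
adj(I−A) = [[0.85, 0.45], [0.05, 0.95]]
(I − A)⁻¹ = adj(I−A) / det(I−A) ≈
  [   1.08280     0.57325]
  [   0.06369     1.21019]
The output multiplier for sector j is the column-j sum of the Leontief inverse (I − A)⁻¹ = adj(I−A) / det(I−A).
Column I of adj(I−A): (0.45, 0.95); det(I−A) = 0.7850.
m_I = (0.45 + 0.95) / 0.7850 = 1.40 / 0.7850 ≈ 1.7834.

m_I = 1.7834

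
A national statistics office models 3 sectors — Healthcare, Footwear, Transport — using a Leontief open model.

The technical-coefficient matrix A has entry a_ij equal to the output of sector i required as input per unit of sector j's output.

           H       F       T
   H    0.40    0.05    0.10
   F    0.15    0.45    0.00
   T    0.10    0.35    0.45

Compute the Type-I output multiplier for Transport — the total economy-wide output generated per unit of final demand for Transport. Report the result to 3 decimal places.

I − A =
  [   0.60    -0.05    -0.10]
  [  -0.15     0.55     0.00]
  [  -0.10    -0.35     0.55]
Cofactors of I−A, C_ij = (−1)^(i+j)·(minor ij) (rows/columns in the sector order above):
  C_11 = (0.55)(0.55) − (0.00)(-0.35) = 0.3025
  C_12 = −[(-0.15)(0.55) − (0.00)(-0.10)] = 0.0825
  C_13 = (-0.15)(-0.35) − (0.55)(-0.10) = 0.1075
  C_21 = −[(-0.05)(0.55) − (-0.10)(-0.35)] = 0.0625
  C_22 = (0.60)(0.55) − (-0.10)(-0.10) = 0.3200
  C_23 = −[(0.60)(-0.35) − (-0.05)(-0.10)] = 0.2150
  C_31 = (-0.05)(0.00) − (-0.10)(0.55) = 0.0550
  C_32 = −[(0.60)(0.00) − (-0.10)(-0.15)] = 0.0150
  C_33 = (0.60)(0.55) − (-0.05)(-0.15) = 0.3225
det(I−A) = Σ_j (I−A)_1j·C_1j = (0.60)(0.3025) + (-0.05)(0.0825) + (-0.10)(0.1075) = 0.166625
adj(I−A) = Cᵀ =
  [ 0.3025   0.0625   0.0550]
  [ 0.0825   0.3200   0.0150]
  [ 0.1075   0.2150   0.3225]
(I − A)⁻¹ = adj(I−A) / det(I−A) ≈
  [   1.8155     0.3751     0.3301]
  [   0.4951     1.9205     0.0900]
  [   0.6452     1.2903     1.9355]
The output multiplier for sector j is the column-j sum of the Leontief inverse (I − A)⁻¹ = adj(I−A) / det(I−A).
Column T of adj(I−A): (0.0550, 0.0150, 0.3225); det(I−A) = 0.166625.
m_T = (0.0550 + 0.0150 + 0.3225) / 0.166625 = 0.3925 / 0.166625 ≈ 2.356.

m_T = 2.356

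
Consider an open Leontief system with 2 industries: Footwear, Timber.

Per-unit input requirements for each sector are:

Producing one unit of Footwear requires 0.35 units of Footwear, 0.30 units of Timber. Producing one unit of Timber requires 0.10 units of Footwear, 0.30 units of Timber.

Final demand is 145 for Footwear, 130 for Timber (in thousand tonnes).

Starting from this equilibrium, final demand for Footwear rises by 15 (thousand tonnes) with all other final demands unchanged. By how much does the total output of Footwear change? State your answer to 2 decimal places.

I − A =
  [   0.65    -0.10]
  [  -0.30     0.70]
det(I−A) = (0.65)(0.70) − (-0.10)(-0.30) = 0.4250
adj(I−A) = [[0.70, 0.10], [0.30, 0.65]]
(I − A)⁻¹ = adj(I−A) / det(I−A) ≈
  [   1.6471     0.2353]
  [   0.7059     1.5294]
Δx = (I − A)⁻¹ Δd with Δd having +15 in the Footwear component and 0 elsewhere.
So Δx_F = L_FF · (+15), where L_FF = adj(I−A)_FF / det(I−A) = 0.70 / 0.4250.
Δx_F = 0.70 × (+15) / 0.4250 = 10.50 / 0.4250 ≈ 24.71.

Δx_F = 24.71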